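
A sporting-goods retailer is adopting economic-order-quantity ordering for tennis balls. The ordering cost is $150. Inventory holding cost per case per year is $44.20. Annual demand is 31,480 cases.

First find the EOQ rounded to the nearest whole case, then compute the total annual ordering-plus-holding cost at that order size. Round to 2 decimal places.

$20,430.98

Optimal lot size Q* = (2 × 31,480 × $150 / $44.2)^½ ≈ 462.24 → Q = 462 cases
Ordering: D/Q × S = 31,480/462 × $150 = $10,220.78
Holding:  Q/2 × H = 462/2 × $44.2 = $10,210.20
Total = $10,220.78 + $10,210.20 = $20,430.98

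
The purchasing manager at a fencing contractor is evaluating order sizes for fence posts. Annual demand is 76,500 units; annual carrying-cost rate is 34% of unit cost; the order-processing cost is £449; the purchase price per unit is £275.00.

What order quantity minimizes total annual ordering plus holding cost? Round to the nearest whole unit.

857 units

H = i·C = 0.34 × £275 = £93.5000 per unit-year
Optimal lot size Q* = (2 × 76,500 × £449 / £93.5)^½ ≈ 857.16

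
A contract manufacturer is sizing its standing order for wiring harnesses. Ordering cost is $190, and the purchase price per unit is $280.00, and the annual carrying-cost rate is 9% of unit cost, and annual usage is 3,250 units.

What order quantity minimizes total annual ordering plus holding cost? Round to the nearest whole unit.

Carrying cost H = $280 × 9% = $25.2000/unit/yr
Optimal lot size Q* = (2 × 3,250 × $190 / $25.2)^½ ≈ 221.38

221 units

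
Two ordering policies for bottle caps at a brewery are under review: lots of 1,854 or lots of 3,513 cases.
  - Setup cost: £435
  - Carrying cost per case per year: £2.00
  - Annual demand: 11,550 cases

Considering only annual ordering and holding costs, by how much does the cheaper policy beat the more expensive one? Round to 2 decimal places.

£379.24

Annual cost at Q: ordering D·S/Q plus holding Q·H/2.
TC(1,854) = (11,550/1,854)×435 + (1,854/2)×2 = £4,563.95
TC(3,513) = (11,550/3,513)×435 + (3,513/2)×2 = £4,943.19
Lots of 1,854 are cheaper by £379.24.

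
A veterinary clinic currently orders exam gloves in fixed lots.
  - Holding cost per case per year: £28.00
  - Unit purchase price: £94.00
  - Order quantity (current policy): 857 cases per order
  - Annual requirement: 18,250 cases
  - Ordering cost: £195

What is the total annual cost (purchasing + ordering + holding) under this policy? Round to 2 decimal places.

Ordering: D/Q × S = 18,250/857 × £195 = £4,152.57
Holding:  Q/2 × H = 857/2 × £28 = £11,998.00
Purchase cost = D·C = 18,250 × 94 = £1,715,500.00
Total = £4,152.57 + £11,998.00 + £1,715,500.00 = £1,731,650.57

£1,731,650.57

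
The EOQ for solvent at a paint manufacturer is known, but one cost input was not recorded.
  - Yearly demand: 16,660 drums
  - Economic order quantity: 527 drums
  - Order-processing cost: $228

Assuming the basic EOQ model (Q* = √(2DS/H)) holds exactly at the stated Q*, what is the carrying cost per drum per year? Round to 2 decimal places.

From Q* = √(2DS/H) ⇒ Q*² = 2DS/H.
H = 2DS / Q² = 2 × 16,660 × 228 / 527² = 27.3539

$27.35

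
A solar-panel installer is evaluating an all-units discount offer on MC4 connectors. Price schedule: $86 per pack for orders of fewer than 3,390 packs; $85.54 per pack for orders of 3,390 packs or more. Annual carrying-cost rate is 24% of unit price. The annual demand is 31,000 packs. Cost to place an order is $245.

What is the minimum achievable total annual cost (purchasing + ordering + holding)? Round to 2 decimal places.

H₁ = 24%×$86 = $20.6400;  H₂ = 24%×$85.54 = $20.5296
EOQ₁ = √(2×31,000×245/20.6400) = 857.88  (< 3,390, feasible at tier 1)
EOQ₂ = √(2×31,000×245/20.5296) = 860.18  (< 3,390 → use Q = 3,390 at tier-2 price)
TC(tier 1 (EOQ₁), Q≈857.9) = $2,683,706.54
TC(tier 2, Q≈3,390.0) = $2,688,778.08
Minimum at tier 1 (EOQ₁): $2,683,706.54

$2,683,706.54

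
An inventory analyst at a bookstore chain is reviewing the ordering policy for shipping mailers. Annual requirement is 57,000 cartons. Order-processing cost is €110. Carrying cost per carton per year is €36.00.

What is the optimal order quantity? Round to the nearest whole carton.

2DS/H = 2·57,000·110/36 = 348,333.33
EOQ = √348,333.33 ≈ 590.20

590 cartons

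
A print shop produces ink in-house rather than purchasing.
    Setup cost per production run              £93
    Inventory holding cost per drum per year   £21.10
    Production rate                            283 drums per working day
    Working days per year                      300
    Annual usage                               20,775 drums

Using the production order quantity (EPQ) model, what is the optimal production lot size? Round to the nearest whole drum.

492 drums

Daily demand d = 20,775/300 = 69.250; p = 283; 1 − d/p = 0.75530
EPQ = √(2DS / (H(1 − d/p)))
    = √(2 × 20,775 × 93 / (21.1 × 0.75530)) ≈ 492.41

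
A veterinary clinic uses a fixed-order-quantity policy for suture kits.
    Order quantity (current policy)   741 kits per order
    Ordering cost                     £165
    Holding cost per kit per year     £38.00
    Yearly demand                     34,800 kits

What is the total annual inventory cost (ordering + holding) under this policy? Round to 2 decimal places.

£21,827.99

Orders/yr = 34,800/741 = 46.964; ordering cost = 46.964 × £165 = £7,748.99
Average inventory = 741/2 = 370.5; holding cost = 370.5 × £38 = £14,079.00
Total = £7,748.99 + £14,079.00 = £21,827.99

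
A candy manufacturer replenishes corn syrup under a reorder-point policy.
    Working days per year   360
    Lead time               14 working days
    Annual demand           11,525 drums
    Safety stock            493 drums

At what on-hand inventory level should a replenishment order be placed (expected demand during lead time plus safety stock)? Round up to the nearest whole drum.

Daily demand d = 11,525 / 360 = 32.014 drums/day
Demand during lead time = 32.014 × 14 = 448.19
Reorder point = 448.19 + 493 = 941.19 → round up

942 drums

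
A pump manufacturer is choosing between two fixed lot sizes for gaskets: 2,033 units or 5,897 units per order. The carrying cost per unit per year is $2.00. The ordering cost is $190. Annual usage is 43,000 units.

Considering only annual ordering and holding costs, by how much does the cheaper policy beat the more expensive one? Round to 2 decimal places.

$1,230.76

For each Q, cost = (D/Q)·S + (Q/2)·H.
TC(2,033) = (43,000/2,033)×190 + (2,033/2)×2 = $6,051.69
TC(5,897) = (43,000/5,897)×190 + (5,897/2)×2 = $7,282.45
|ΔTC| = |$6,051.69 − $7,282.45| = $1,230.76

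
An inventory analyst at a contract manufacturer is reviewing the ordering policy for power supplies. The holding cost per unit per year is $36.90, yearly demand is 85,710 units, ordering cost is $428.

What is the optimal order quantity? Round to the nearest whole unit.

2DS/H = 2·85,710·428/36.9 = 1,988,286.18
EOQ = √1,988,286.18 ≈ 1,410.07

1,410 units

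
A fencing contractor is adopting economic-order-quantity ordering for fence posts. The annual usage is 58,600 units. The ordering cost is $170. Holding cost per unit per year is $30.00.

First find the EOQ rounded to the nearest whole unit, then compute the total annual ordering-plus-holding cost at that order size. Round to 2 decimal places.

Optimal lot size Q* = (2 × 58,600 × $170 / $30)^½ ≈ 814.94 → Q = 815 units
Orders/yr = 58,600/815 = 71.902; ordering cost = 71.902 × $170 = $12,223.31
Average inventory = 815/2 = 407.5; holding cost = 407.5 × $30 = $12,225.00
Total = $12,223.31 + $12,225.00 = $24,448.31

$24,448.31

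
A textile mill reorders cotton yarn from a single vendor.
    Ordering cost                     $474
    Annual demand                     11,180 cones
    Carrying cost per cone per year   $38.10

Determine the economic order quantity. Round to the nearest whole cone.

527 cones

Q* = √(2·D·S / H) = √(2·11,180·474 / 38.1) = √278,179.5 ≈ 527.43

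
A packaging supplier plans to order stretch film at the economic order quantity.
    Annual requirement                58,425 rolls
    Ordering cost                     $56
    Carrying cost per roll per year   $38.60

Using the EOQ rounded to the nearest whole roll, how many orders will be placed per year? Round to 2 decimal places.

EOQ = √(2DS/H) = √(2 × 58,425 × 56 / 38.6)
    = √(169,523.32) ≈ 411.73 → Q = 412
N = D/Q = 58,425/412 ≈ 141.808 orders/yr

141.81 orders per year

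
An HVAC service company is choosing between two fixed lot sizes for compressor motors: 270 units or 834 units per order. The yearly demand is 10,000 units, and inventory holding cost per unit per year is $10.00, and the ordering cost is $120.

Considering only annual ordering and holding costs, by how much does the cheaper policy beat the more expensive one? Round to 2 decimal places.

TC(Q) = (D/Q)S + (Q/2)H
TC(270) = (10,000/270)×120 + (270/2)×10 = $5,794.44
TC(834) = (10,000/834)×120 + (834/2)×10 = $5,608.85
|ΔTC| = |$5,794.44 − $5,608.85| = $185.60

$185.60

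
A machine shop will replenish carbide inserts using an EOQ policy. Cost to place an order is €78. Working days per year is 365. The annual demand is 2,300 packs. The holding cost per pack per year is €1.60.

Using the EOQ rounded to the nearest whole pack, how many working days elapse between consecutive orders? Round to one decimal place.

Optimal lot size Q* = (2 × 2,300 × €78 / €1.6)^½ ≈ 473.55 → Q = 474 packs
Days between orders = 365 / (D/Q) = 365 / 4.852 ≈ 75.222

75.2 days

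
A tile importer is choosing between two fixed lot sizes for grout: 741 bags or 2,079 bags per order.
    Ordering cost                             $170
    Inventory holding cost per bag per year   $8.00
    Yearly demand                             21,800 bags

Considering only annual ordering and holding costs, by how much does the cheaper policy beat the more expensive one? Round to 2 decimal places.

$2,133.24

Annual cost at Q: ordering D·S/Q plus holding Q·H/2.
TC(741) = (21,800/741)×170 + (741/2)×8 = $7,965.35
TC(2,079) = (21,800/2,079)×170 + (2,079/2)×8 = $10,098.59
Lots of 741 are cheaper by $2,133.24.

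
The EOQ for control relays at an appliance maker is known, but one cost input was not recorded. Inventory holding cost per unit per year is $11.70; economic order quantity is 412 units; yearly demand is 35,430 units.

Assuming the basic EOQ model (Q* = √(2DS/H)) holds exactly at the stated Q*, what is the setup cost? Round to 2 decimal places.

From Q* = √(2DS/H) ⇒ Q*² = 2DS/H.
S = Q²H / (2D) = 412² × 11.7 / (2 × 35,430) = 28.0272

$28.03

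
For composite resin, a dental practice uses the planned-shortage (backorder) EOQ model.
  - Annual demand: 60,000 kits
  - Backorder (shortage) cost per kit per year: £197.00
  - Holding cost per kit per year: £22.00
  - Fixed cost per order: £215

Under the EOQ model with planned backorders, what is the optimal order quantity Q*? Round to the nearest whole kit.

1,142 kits

Q* = √(2DS/H) · √((H + b)/b)
   = √(2 × 60,000 × 215 / 22) · √((22 + 197) / 197)
   = 1,082.925 × 1.0544 ≈ 1,141.79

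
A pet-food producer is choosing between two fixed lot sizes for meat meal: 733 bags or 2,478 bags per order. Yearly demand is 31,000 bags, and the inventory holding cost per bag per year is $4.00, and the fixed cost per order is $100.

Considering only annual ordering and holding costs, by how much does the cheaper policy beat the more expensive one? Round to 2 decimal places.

TC(Q) = (D/Q)S + (Q/2)H
TC(733) = (31,000/733)×100 + (733/2)×4 = $5,695.20
TC(2,478) = (31,000/2,478)×100 + (2,478/2)×4 = $6,207.01
Cheaper: Q = 733.  Difference = $511.81

$511.81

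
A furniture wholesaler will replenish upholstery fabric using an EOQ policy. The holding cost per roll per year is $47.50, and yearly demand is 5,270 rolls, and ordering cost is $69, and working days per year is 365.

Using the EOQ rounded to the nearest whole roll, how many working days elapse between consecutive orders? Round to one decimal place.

EOQ = √(2DS/H) = √(2 × 5,270 × 69 / 47.5)
    = √(15,310.74) ≈ 123.74 → Q = 124 rolls
Cycle time = (working days × Q)/D = (365 × 124) / 5,270 = 8.588 days

8.6 days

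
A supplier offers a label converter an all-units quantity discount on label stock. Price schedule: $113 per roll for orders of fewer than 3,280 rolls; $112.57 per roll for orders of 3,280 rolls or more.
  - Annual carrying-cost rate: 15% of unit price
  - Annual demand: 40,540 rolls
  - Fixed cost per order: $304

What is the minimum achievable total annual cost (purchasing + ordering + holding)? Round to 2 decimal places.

$4,595,037.39

H₁ = 15%×$113 = $16.9500;  H₂ = 15%×$112.57 = $16.8855
EOQ₁ = √(2×40,540×304/16.9500) = 1,205.89  (< 3,280, feasible at tier 1)
EOQ₂ = √(2×40,540×304/16.8855) = 1,208.19  (< 3,280 → use Q = 3,280 at tier-2 price)
TC(tier 1 (EOQ₁), Q≈1,205.9) = $4,601,459.89
TC(tier 2, Q≈3,280.0) = $4,595,037.39
Minimum at tier 2: $4,595,037.39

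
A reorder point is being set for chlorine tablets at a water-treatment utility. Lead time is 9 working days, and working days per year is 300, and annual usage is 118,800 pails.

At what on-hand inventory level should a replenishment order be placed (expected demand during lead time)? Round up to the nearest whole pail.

3,564 pails

Daily demand d = 118,800 / 300 = 396.000 pails/day
Demand during lead time = 396.000 × 9 = 3,564.00
Reorder point = 3,564.00 → round up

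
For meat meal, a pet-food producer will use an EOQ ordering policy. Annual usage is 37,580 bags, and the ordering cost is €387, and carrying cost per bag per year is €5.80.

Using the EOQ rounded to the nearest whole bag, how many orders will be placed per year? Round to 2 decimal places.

16.78 orders per year

Optimal lot size Q* = (2 × 37,580 × €387 / €5.8)^½ ≈ 2,239.42 → Q = 2,239
Orders per year = D/Q = 37,580 / 2,239 = 16.784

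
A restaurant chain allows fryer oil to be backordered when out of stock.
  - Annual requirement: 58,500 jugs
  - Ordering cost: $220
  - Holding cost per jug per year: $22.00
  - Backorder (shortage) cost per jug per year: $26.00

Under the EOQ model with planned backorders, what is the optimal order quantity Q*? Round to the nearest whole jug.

Basic EOQ = √(2·58,500·220/22) = 1,081.665
Backorder adjustment √((H+b)/b) = √((22+26)/26) = 1.3587
Q* = 1,081.665 × 1.3587 ≈ 1,469.69

1,470 jugs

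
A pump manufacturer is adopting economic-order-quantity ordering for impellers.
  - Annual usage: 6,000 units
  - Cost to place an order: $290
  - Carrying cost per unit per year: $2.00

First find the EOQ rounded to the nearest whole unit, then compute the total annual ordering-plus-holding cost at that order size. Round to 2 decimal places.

$2,638.18

2DS/H = 2·6,000·290/2 = 1,740,000.00
EOQ = √1,740,000.00 ≈ 1,319.09 → Q = 1,319 units
Orders/yr = 6,000/1,319 = 4.549; ordering cost = 4.549 × $290 = $1,319.18
Average inventory = 1,319/2 = 659.5; holding cost = 659.5 × $2 = $1,319.00
Total = $1,319.18 + $1,319.00 = $2,638.18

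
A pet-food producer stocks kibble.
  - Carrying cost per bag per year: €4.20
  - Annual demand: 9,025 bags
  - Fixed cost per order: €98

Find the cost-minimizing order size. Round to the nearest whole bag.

Q* = √(2·D·S / H) = √(2·9,025·98 / 4.2) = √421,166.7 ≈ 648.97

649 bags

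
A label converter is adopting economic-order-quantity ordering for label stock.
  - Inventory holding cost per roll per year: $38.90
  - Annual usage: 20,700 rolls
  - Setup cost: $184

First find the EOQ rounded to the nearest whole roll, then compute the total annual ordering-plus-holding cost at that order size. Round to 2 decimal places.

$17,214.09

Optimal lot size Q* = (2 × 20,700 × $184 / $38.9)^½ ≈ 442.52 → Q = 443 rolls
Annual ordering cost = (D/Q)·S = (20,700/443) × 184 = $8,597.74
Annual holding cost  = (Q/2)·H = (443/2) × 38.9 = $8,616.35
Total = $8,597.74 + $8,616.35 = $17,214.09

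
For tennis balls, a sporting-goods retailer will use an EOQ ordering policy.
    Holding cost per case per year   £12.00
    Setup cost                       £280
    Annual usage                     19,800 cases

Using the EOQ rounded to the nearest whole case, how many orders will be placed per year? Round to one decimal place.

EOQ = √(2DS/H) = √(2 × 19,800 × 280 / 12)
    = √(924,000.00) ≈ 961.25 → Q = 961
N = D/Q = 19,800/961 ≈ 20.604 orders/yr

20.6 orders per year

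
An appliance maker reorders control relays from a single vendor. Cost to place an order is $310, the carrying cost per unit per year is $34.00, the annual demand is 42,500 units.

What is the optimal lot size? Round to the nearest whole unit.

Q* = √(2·D·S / H) = √(2·42,500·310 / 34) = √775,000.0 ≈ 880.34

880 units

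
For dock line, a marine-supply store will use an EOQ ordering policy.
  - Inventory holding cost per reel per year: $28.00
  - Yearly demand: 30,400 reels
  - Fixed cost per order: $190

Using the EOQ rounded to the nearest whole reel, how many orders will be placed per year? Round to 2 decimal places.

47.35 orders per year

2DS/H = 2·30,400·190/28 = 412,571.43
EOQ = √412,571.43 ≈ 642.32 → Q = 642
Orders per year = D/Q = 30,400 / 642 = 47.352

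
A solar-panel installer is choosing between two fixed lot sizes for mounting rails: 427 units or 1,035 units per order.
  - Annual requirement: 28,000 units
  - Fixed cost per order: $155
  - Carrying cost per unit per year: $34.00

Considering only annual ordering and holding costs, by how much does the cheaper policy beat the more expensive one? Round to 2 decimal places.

$4,365.30

TC(Q) = (D/Q)S + (Q/2)H
TC(427) = (28,000/427)×155 + (427/2)×34 = $17,422.93
TC(1,035) = (28,000/1,035)×155 + (1,035/2)×34 = $21,788.24
Lots of 427 are cheaper by $4,365.30.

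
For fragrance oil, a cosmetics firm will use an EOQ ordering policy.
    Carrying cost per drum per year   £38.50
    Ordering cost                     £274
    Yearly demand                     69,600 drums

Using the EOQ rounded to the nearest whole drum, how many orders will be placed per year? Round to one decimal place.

69.9 orders per year

2DS/H = 2·69,600·274/38.5 = 990,670.13
EOQ = √990,670.13 ≈ 995.32 → Q = 995
Orders per year = D/Q = 69,600 / 995 = 69.950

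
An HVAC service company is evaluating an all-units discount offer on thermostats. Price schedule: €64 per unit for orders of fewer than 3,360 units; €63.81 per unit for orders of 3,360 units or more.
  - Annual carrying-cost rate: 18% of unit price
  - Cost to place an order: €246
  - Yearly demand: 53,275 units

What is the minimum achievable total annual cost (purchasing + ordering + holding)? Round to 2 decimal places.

€3,422,674.39

H₁ = 18%×€64 = €11.5200;  H₂ = 18%×€63.81 = €11.4858
EOQ₁ = √(2×53,275×246/11.5200) = 1,508.41  (< 3,360, feasible at tier 1)
EOQ₂ = √(2×53,275×246/11.4858) = 1,510.65  (< 3,360 → use Q = 3,360 at tier-2 price)
TC(tier 1 (EOQ₁), Q≈1,508.4) = €3,426,976.83
TC(tier 2, Q≈3,360.0) = €3,422,674.39
Minimum at tier 2: €3,422,674.39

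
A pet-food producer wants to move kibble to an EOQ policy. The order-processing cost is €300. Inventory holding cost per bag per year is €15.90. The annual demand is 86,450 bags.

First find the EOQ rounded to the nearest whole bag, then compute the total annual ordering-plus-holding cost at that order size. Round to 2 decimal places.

€28,718.17

EOQ = √(2DS/H) = √(2 × 86,450 × 300 / 15.9)
    = √(3,262,264.15) ≈ 1,806.17 → Q = 1,806 bags
Ordering: D/Q × S = 86,450/1,806 × €300 = €14,360.47
Holding:  Q/2 × H = 1,806/2 × €15.9 = €14,357.70
Total = €14,360.47 + €14,357.70 = €28,718.17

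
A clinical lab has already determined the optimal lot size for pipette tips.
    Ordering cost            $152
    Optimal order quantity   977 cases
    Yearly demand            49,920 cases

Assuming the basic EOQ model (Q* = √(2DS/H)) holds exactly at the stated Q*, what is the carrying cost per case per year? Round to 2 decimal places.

$15.90

From Q* = √(2DS/H) ⇒ Q*² = 2DS/H.
H = 2DS / Q² = 2 × 49,920 × 152 / 977² = 15.8986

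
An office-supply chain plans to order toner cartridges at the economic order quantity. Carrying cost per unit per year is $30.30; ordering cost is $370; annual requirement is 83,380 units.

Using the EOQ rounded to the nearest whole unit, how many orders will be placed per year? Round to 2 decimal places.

Optimal lot size Q* = (2 × 83,380 × $370 / $30.3)^½ ≈ 1,427.00 → Q = 1,427
N = D/Q = 83,380/1,427 ≈ 58.430 orders/yr

58.43 orders per year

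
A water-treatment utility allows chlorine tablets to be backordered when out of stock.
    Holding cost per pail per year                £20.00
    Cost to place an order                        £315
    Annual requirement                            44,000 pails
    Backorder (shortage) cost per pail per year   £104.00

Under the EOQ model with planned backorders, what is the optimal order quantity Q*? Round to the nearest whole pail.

Basic EOQ = √(2·44,000·315/20) = 1,177.285
Backorder adjustment √((H+b)/b) = √((20+104)/104) = 1.0919
Q* = 1,177.285 × 1.0919 ≈ 1,285.51

1,286 pails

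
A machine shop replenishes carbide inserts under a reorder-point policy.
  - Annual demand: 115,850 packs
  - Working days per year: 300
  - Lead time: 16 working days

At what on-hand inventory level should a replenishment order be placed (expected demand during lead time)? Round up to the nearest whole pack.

6,179 packs

Daily demand d = 115,850 / 300 = 386.167 packs/day
Demand during lead time = 386.167 × 16 = 6,178.67
Reorder point = 6,178.67 → round up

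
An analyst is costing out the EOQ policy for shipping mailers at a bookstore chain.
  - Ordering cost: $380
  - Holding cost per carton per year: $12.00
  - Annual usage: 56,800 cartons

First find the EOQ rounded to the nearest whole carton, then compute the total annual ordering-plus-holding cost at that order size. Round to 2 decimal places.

EOQ = √(2DS/H) = √(2 × 56,800 × 380 / 12)
    = √(3,597,333.33) ≈ 1,896.66 → Q = 1,897 cartons
Ordering: D/Q × S = 56,800/1,897 × $380 = $11,377.97
Holding:  Q/2 × H = 1,897/2 × $12 = $11,382.00
Total = $11,377.97 + $11,382.00 = $22,759.97

$22,759.97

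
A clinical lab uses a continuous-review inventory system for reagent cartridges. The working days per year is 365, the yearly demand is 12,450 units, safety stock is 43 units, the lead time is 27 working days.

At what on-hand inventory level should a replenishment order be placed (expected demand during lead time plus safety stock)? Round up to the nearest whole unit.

Daily demand d = 12,450 / 365 = 34.110 units/day
Demand during lead time = 34.110 × 27 = 920.96
Reorder point = 920.96 + 43 = 963.96 → round up

964 units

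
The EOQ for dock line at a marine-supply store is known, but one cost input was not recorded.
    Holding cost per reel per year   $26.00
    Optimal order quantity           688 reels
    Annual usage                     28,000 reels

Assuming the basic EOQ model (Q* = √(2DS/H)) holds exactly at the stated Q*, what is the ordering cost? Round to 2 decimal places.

From Q* = √(2DS/H) ⇒ Q*² = 2DS/H.
S = Q²H / (2D) = 688² × 26 / (2 × 28,000) = 219.7669

$219.77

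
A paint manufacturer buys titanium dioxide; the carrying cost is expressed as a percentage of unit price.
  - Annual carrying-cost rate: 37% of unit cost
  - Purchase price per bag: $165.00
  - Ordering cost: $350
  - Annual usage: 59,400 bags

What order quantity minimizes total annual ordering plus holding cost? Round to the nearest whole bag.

825 bags

Carrying cost H = $165 × 37% = $61.0500/bag/yr
2DS/H = 2·59,400·350/61.05 = 681,081.08
EOQ = √681,081.08 ≈ 825.28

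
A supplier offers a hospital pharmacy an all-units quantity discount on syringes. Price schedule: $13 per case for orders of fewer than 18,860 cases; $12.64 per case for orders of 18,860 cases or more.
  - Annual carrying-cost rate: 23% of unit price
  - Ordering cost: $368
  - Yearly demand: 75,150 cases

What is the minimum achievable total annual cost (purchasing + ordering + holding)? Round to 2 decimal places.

$978,777.24

H₁ = 23%×$13 = $2.9900;  H₂ = 23%×$12.64 = $2.9072
EOQ₁ = √(2×75,150×368/2.9900) = 4,300.98  (< 18,860, feasible at tier 1)
EOQ₂ = √(2×75,150×368/2.9072) = 4,361.80  (< 18,860 → use Q = 18,860 at tier-2 price)
TC(tier 1 (EOQ₁), Q≈4,301.0) = $989,809.94
TC(tier 2, Q≈18,860.0) = $978,777.24
Minimum at tier 2: $978,777.24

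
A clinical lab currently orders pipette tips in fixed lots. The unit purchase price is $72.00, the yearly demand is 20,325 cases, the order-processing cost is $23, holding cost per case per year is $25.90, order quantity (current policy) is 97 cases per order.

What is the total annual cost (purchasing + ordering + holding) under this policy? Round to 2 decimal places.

$1,469,475.48

Orders/yr = 20,325/97 = 209.536; ordering cost = 209.536 × $23 = $4,819.33
Average inventory = 97/2 = 48.5; holding cost = 48.5 × $25.9 = $1,256.15
Purchase cost = D·C = 20,325 × 72 = $1,463,400.00
Total = $4,819.33 + $1,256.15 + $1,463,400.00 = $1,469,475.48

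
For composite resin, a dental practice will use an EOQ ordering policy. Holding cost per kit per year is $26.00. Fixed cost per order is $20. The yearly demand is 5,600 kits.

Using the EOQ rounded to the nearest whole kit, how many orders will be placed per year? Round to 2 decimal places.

60.22 orders per year

Optimal lot size Q* = (2 × 5,600 × $20 / $26)^½ ≈ 92.82 → Q = 93
Orders per year = D/Q = 5,600 / 93 = 60.215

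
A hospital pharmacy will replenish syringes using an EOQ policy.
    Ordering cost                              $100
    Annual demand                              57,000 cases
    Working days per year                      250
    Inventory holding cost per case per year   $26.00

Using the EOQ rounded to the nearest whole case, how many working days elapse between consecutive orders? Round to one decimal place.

2DS/H = 2·57,000·100/26 = 438,461.54
EOQ = √438,461.54 ≈ 662.16 → Q = 662 cases
Days between orders = 250 / (D/Q) = 250 / 86.103 ≈ 2.904

2.9 days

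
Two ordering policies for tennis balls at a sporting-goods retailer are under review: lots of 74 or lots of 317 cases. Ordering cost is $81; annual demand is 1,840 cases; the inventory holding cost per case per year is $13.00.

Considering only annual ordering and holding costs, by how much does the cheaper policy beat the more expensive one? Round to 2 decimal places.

$35.60

TC(Q) = (D/Q)S + (Q/2)H
TC(74) = (1,840/74)×81 + (74/2)×13 = $2,495.05
TC(317) = (1,840/317)×81 + (317/2)×13 = $2,530.66
|ΔTC| = |$2,495.05 − $2,530.66| = $35.60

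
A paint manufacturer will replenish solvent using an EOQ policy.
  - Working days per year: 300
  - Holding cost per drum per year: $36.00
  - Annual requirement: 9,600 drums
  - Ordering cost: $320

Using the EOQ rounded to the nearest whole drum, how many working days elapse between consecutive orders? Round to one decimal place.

12.9 days

Optimal lot size Q* = (2 × 9,600 × $320 / $36)^½ ≈ 413.12 → Q = 413 drums
Days between orders = 300 / (D/Q) = 300 / 23.245 ≈ 12.906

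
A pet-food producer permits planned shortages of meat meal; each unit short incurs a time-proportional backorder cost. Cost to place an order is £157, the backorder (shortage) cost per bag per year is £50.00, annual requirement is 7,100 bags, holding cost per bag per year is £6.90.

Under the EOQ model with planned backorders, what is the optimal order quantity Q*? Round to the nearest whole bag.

606 bags

Basic EOQ = √(2·7,100·157/6.9) = 568.420
Backorder adjustment √((H+b)/b) = √((6.9+50)/50) = 1.0668
Q* = 568.420 × 1.0668 ≈ 606.37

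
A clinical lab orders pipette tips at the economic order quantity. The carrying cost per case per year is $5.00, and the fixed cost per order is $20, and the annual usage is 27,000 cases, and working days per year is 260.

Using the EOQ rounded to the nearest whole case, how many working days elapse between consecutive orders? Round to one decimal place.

Q* = √(2·D·S / H) = √(2·27,000·20 / 5) = √216,000.0 ≈ 464.76 → Q = 465 cases
T = Q/D × 260 days = 465/27,000 × 260 = 4.478 days

4.5 days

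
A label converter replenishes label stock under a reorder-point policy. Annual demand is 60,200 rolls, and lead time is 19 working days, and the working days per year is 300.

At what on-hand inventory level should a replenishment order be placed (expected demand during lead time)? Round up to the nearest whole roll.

3,813 rolls

Daily demand d = 60,200 / 300 = 200.667 rolls/day
Demand during lead time = 200.667 × 19 = 3,812.67
Reorder point = 3,812.67 → round up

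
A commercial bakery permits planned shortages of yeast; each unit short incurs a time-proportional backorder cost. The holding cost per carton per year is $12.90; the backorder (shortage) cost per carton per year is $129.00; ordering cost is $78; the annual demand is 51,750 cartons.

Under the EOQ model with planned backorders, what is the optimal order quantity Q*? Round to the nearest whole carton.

Q* = √(2DS/H) · √((H + b)/b)
   = √(2 × 51,750 × 78 / 12.9) · √((12.9 + 129) / 129)
   = 791.084 × 1.0488 ≈ 829.70

830 cartons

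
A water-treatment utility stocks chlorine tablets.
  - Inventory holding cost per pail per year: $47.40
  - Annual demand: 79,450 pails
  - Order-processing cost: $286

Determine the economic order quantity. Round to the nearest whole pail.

979 pails

EOQ = √(2DS/H) = √(2 × 79,450 × 286 / 47.4)
    = √(958,763.71) ≈ 979.16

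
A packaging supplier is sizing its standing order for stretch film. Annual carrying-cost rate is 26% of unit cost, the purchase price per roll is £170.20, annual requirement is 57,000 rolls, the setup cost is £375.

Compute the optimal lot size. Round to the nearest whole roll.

Holding cost per roll per year: H = 26% × £170.2 = £44.2520
2DS/H = 2·57,000·375/44.252 = 966,058.03
EOQ = √966,058.03 ≈ 982.88

983 rolls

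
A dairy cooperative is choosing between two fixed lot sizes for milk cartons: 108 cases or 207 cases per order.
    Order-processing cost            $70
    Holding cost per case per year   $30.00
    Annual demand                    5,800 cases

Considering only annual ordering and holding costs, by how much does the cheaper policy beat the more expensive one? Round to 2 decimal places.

$312.91

For each Q, cost = (D/Q)·S + (Q/2)·H.
TC(108) = (5,800/108)×70 + (108/2)×30 = $5,379.26
TC(207) = (5,800/207)×70 + (207/2)×30 = $5,066.35
Cheaper: Q = 207.  Difference = $312.91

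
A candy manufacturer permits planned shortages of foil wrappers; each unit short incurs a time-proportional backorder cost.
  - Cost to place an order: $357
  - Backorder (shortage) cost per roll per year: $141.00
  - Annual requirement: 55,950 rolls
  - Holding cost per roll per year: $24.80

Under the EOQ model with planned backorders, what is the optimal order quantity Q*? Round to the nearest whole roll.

Basic EOQ = √(2·55,950·357/24.8) = 1,269.180
Backorder adjustment √((H+b)/b) = √((24.8+141)/141) = 1.0844
Q* = 1,269.180 × 1.0844 ≈ 1,376.28

1,376 rolls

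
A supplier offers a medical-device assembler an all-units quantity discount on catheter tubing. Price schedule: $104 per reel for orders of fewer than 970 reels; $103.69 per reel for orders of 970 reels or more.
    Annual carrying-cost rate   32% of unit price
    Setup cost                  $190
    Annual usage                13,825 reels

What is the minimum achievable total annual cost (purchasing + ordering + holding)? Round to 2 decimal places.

H₁ = 32%×$104 = $33.2800;  H₂ = 32%×$103.69 = $33.1808
EOQ₁ = √(2×13,825×190/33.2800) = 397.31  (< 970, feasible at tier 1)
EOQ₂ = √(2×13,825×190/33.1808) = 397.91  (< 970 → use Q = 970 at tier-2 price)
TC(tier 1 (EOQ₁), Q≈397.3) = $1,451,022.57
TC(tier 2, Q≈970.0) = $1,452,314.93
Minimum at tier 1 (EOQ₁): $1,451,022.57

$1,451,022.57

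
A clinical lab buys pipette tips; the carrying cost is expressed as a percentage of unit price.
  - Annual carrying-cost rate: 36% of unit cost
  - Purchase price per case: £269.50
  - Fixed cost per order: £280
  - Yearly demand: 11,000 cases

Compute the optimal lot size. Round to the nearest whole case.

252 cases

H = i·C = 0.36 × £269.5 = £97.0200 per case-year
2DS/H = 2·11,000·280/97.02 = 63,492.06
EOQ = √63,492.06 ≈ 251.98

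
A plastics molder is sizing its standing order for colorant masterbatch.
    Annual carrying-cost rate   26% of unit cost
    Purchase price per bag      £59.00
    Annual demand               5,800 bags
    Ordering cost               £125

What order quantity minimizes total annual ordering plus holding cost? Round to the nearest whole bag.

307 bags

Holding cost per bag per year: H = 26% × £59 = £15.3400
Q* = √(2·D·S / H) = √(2·5,800·125 / 15.34) = √94,524.1 ≈ 307.45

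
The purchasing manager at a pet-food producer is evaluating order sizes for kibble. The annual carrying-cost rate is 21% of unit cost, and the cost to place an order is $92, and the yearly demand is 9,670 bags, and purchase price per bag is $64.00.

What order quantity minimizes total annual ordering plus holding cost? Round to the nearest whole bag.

H = i·C = 0.21 × $64 = $13.4400 per bag-year
2DS/H = 2·9,670·92/13.44 = 132,386.90
EOQ = √132,386.90 ≈ 363.85

364 bags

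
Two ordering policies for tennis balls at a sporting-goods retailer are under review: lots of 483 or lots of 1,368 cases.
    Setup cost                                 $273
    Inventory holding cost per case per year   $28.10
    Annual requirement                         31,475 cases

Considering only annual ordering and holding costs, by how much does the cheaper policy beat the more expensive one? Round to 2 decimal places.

Annual cost at Q: ordering D·S/Q plus holding Q·H/2.
TC(483) = (31,475/483)×273 + (483/2)×28.1 = $24,576.37
TC(1,368) = (31,475/1,368)×273 + (1,368/2)×28.1 = $25,501.60
Lots of 483 are cheaper by $925.23.

$925.23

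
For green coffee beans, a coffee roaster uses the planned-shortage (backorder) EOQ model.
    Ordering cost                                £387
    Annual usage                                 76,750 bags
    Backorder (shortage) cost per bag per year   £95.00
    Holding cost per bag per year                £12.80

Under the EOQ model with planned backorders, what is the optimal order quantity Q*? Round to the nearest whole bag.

2,295 bags

Basic EOQ = √(2·76,750·387/12.8) = 2,154.293
Backorder adjustment √((H+b)/b) = √((12.8+95)/95) = 1.0652
Q* = 2,154.293 × 1.0652 ≈ 2,294.84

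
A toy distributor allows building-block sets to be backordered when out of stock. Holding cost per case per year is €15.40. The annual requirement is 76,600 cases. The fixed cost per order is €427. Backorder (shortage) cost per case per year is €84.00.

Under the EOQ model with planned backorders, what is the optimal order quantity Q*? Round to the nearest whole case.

2,242 cases

Q* = √(2DS/H) · √((H + b)/b)
   = √(2 × 76,600 × 427 / 15.4) · √((15.4 + 84) / 84)
   = 2,061.024 × 1.0878 ≈ 2,242.00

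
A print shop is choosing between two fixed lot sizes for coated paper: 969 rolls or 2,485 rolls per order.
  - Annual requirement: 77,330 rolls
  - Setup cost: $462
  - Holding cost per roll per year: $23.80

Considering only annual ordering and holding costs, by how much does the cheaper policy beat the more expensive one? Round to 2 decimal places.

For each Q, cost = (D/Q)·S + (Q/2)·H.
TC(969) = (77,330/969)×462 + (969/2)×23.8 = $48,400.51
TC(2,485) = (77,330/2,485)×462 + (2,485/2)×23.8 = $43,948.35
Lots of 2,485 are cheaper by $4,452.17.

$4,452.17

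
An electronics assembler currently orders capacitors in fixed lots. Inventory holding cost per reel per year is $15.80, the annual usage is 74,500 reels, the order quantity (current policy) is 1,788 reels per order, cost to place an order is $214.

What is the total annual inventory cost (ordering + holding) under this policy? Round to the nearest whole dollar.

Ordering: D/Q × S = 74,500/1,788 × $214 = $8,916.67
Holding:  Q/2 × H = 1,788/2 × $15.8 = $14,125.20
Total = $8,916.67 + $14,125.20 = $23,041.87

$23,042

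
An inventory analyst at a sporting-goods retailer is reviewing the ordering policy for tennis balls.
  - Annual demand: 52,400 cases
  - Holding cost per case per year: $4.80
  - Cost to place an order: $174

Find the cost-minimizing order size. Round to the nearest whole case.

1,949 cases

EOQ = √(2DS/H) = √(2 × 52,400 × 174 / 4.8)
    = √(3,799,000.00) ≈ 1,949.10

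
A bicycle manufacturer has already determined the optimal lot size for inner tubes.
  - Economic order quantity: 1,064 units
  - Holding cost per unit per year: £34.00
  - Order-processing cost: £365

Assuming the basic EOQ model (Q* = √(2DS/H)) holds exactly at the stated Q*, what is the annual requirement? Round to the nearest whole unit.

52,728 units per year

Since Q* = (2DS/H)^½, squaring gives Q*²·H = 2DS.
D = Q²H / (2S) = 1,064² × 34 / (2 × 365) = 52,727.76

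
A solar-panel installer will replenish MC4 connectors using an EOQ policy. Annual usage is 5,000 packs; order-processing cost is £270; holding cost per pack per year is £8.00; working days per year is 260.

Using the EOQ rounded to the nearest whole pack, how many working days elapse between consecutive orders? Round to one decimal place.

Q* = √(2·D·S / H) = √(2·5,000·270 / 8) = √337,500.0 ≈ 580.95 → Q = 581 packs
Days between orders = 260 / (D/Q) = 260 / 8.606 ≈ 30.212

30.2 days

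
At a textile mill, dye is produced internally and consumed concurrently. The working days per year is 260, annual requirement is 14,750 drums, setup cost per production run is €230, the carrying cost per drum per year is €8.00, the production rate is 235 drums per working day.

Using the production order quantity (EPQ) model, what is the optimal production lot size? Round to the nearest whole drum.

d = 14,750/260 = 56.7308 drums/day;  effective holding cost H(1 − d/p) = 8·(1 − 56.7308/235) = 6.06874
Q* = √(2DS / H_eff) = √(2·14,750·230 / 6.06874) ≈ 1,057.37

1,057 drums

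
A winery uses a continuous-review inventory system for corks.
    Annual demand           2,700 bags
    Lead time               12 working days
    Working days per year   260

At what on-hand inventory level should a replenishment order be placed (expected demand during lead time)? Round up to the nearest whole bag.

125 bags

Daily demand d = 2,700 / 260 = 10.385 bags/day
Demand during lead time = 10.385 × 12 = 124.62
Reorder point = 124.62 → round up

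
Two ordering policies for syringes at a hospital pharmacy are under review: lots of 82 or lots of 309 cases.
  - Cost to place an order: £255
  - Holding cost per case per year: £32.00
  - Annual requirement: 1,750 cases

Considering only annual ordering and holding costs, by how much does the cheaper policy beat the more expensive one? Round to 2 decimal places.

£365.90

Annual cost at Q: ordering D·S/Q plus holding Q·H/2.
TC(82) = (1,750/82)×255 + (82/2)×32 = £6,754.07
TC(309) = (1,750/309)×255 + (309/2)×32 = £6,388.17
Lots of 309 are cheaper by £365.90.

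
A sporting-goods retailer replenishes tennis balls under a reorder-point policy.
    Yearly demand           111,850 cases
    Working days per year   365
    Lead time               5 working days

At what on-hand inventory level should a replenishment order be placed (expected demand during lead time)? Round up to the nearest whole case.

Daily demand d = 111,850 / 365 = 306.438 cases/day
Demand during lead time = 306.438 × 5 = 1,532.19
Reorder point = 1,532.19 → round up

1,533 cases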